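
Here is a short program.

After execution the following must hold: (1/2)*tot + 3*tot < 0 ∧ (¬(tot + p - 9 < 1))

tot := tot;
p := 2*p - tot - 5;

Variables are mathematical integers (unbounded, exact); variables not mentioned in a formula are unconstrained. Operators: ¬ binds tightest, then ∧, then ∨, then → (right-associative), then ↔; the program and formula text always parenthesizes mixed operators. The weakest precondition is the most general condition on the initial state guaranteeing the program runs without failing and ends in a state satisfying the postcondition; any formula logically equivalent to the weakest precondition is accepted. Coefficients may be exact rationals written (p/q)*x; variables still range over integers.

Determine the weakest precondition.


Working backward. After the program, the postcondition (1/2)*tot + 3*tot < 0 ∧ (¬(tot + p - 9 < 1)) must hold; in canonical form it is (7/2)*tot < 0 ∧ (¬(p + tot < 10)).
Before p := 2*p - tot - 5: (7/2)*tot < 0 ∧ (¬(2*p < 15))
Before tot := tot: (7/2)*tot < 0 ∧ (¬(2*p < 15))
Answer: WP = (7/2)*tot < 0 ∧ (¬(2*p < 15))


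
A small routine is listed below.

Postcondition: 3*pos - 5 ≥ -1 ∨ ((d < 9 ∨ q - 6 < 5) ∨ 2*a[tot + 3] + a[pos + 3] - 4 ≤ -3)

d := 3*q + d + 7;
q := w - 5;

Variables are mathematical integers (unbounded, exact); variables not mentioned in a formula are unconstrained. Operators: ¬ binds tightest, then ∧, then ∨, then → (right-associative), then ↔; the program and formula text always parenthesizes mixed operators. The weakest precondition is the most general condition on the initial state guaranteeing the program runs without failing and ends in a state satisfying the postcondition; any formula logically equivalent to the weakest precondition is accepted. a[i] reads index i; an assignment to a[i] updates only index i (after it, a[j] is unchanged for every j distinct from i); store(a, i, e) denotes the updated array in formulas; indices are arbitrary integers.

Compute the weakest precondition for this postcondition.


Working backward. After the program, the postcondition 3*pos - 5 ≥ -1 ∨ ((d < 9 ∨ q - 6 < 5) ∨ 2*a[tot + 3] + a[pos + 3] - 4 ≤ -3) must hold; in canonical form it is 3*pos ≥ 4 ∨ d < 9 ∨ q < 11 ∨ a[pos + 3] + 2*a[tot + 3] ≤ 1.
Before q := w - 5: 3*pos ≥ 4 ∨ d < 9 ∨ w < 16 ∨ a[pos + 3] + 2*a[tot + 3] ≤ 1
Before d := 3*q + d + 7: 3*pos ≥ 4 ∨ d + 3*q < 2 ∨ w < 16 ∨ a[pos + 3] + 2*a[tot + 3] ≤ 1
Answer: WP = 3*pos ≥ 4 ∨ d + 3*q < 2 ∨ w < 16 ∨ a[pos + 3] + 2*a[tot + 3] ≤ 1


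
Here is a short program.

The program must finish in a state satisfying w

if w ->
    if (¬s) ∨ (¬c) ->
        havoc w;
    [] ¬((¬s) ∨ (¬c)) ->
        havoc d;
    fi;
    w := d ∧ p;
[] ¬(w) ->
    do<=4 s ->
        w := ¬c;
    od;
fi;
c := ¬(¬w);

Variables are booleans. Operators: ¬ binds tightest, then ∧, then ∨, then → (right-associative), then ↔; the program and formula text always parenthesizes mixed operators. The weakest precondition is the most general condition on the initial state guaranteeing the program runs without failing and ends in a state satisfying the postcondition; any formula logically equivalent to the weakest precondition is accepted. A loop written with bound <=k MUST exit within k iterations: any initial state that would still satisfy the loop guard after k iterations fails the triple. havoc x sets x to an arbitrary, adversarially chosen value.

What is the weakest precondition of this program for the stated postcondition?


Working backward. After the program, w must hold.
Before c := ¬(¬w): w
Then branch requires (((¬s) ∨ (¬c)) → (d ∧ p)) ∧ ((¬s) ∨ (¬c)); else branch requires (s → ((s → ((s → ((s → ((¬s) ∧ (¬c))) ∧ ((¬s) → (¬c)))) ∧ ((¬s) → (¬c)))) ∧ ((¬s) → (¬c)))) ∧ ((¬s) → w).
Before the if: (w → ((((¬s) ∨ (¬c)) → (d ∧ p)) ∧ ((¬s) ∨ (¬c)))) ∧ ((¬w) → ((s → ((s → ((s → ((s → ((¬s) ∧ (¬c))) ∧ ((¬s) → (¬c)))) ∧ ((¬s) → (¬c)))) ∧ ((¬s) → (¬c)))) ∧ ((¬s) → w)))
Answer: WP = (w → ((((¬s) ∨ (¬c)) → (d ∧ p)) ∧ ((¬s) ∨ (¬c)))) ∧ ((¬w) → ((s → ((s → ((s → ((s → ((¬s) ∧ (¬c))) ∧ ((¬s) → (¬c)))) ∧ ((¬s) → (¬c)))) ∧ ((¬s) → (¬c)))) ∧ ((¬s) → w)))


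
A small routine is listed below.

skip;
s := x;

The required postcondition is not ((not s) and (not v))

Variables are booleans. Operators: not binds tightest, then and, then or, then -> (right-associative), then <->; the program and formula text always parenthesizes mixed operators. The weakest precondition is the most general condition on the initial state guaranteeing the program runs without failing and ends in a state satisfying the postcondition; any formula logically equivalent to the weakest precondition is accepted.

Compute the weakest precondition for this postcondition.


Working backward. After the program, not ((not s) and (not v)) must hold.
Before s := x: not ((not x) and (not v))
Before skip: not ((not x) and (not v))
Answer: WP = not ((not x) and (not v))


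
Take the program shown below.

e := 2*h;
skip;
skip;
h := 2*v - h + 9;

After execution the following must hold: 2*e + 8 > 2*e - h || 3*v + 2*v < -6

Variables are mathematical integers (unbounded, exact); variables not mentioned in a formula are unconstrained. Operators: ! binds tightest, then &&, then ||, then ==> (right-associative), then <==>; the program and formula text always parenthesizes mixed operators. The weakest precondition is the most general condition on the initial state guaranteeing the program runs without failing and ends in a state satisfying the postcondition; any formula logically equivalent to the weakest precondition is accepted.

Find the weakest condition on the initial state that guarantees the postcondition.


Working backward. After the program, the postcondition 2*e + 8 > 2*e - h || 3*v + 2*v < -6 must hold; in canonical form it is h > -8 || 5*v < -6.
Before h := 2*v - h + 9: 2*v > h - 17 || 5*v < -6
Before skip: 2*v > h - 17 || 5*v < -6
Before skip: 2*v > h - 17 || 5*v < -6
Before e := 2*h: 2*v > h - 17 || 5*v < -6
Answer: WP = 2*v > h - 17 || 5*v < -6


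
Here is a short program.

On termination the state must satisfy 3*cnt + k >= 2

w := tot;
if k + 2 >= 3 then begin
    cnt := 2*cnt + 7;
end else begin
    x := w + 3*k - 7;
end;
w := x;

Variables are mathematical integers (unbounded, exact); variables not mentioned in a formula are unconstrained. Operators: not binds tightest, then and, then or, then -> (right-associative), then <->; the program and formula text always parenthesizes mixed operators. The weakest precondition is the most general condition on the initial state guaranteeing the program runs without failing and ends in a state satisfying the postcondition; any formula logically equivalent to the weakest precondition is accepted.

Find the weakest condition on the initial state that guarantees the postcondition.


Working backward. After the program, 3*cnt + k >= 2 must hold.
Before w := x: 3*cnt + k >= 2
Then branch requires 6*cnt + k >= -19; else branch requires 3*cnt + k >= 2.
Before the if: (k >= 1 -> 6*cnt + k >= -19) and ((not (k >= 1)) -> 3*cnt + k >= 2)
Before w := tot: (k >= 1 -> 6*cnt + k >= -19) and ((not (k >= 1)) -> 3*cnt + k >= 2)
Answer: WP = (k >= 1 -> 6*cnt + k >= -19) and ((not (k >= 1)) -> 3*cnt + k >= 2)


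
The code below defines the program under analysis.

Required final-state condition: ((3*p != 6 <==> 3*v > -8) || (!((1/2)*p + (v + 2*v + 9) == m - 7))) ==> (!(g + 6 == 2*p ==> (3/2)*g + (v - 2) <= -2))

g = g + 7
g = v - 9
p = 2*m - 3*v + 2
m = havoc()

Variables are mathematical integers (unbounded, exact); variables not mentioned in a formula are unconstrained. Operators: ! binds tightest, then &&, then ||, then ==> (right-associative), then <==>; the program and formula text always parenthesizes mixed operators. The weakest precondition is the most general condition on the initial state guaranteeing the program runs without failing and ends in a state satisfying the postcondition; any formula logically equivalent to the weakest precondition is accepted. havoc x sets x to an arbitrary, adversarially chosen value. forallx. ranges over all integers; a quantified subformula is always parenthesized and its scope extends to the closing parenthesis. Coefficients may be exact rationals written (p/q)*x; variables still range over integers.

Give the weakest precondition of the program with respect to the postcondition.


Working backward. After the program, the postcondition ((3*p != 6 <==> 3*v > -8) || (!((1/2)*p + (v + 2*v + 9) == m - 7))) ==> (!(g + 6 == 2*p ==> (3/2)*g + (v - 2) <= -2)) must hold; in canonical form it is ((3*p != 6 <==> 3*v > -8) || (!((1/2)*p + 3*v == m - 16))) ==> (!(g == 2*p - 6 ==> (3/2)*g + v <= 0)).
Before havoc m: forall m_1. (((3*p != 6 <==> 3*v > -8) || (!((1/2)*p + 3*v == m_1 - 16))) ==> (!(g == 2*p - 6 ==> (3/2)*g + v <= 0)))
Before p := 2*m - 3*v + 2: forall m_1. (((6*m != 9*v <==> 3*v > -8) || (!(m + (3/2)*v == m_1 - 17))) ==> (!(g + 6*v == 4*m - 2 ==> (3/2)*g + v <= 0)))
Before g := v - 9: forall m_1. (((6*m != 9*v <==> 3*v > -8) || (!(m + (3/2)*v == m_1 - 17))) ==> (!(7*v == 4*m + 7 ==> (5/2)*v <= 27/2)))
Before g := g + 7: forall m_1. (((6*m != 9*v <==> 3*v > -8) || (!(m + (3/2)*v == m_1 - 17))) ==> (!(7*v == 4*m + 7 ==> (5/2)*v <= 27/2)))
Answer: WP = forall m_1. (((6*m != 9*v <==> 3*v > -8) || (!(m + (3/2)*v == m_1 - 17))) ==> (!(7*v == 4*m + 7 ==> (5/2)*v <= 27/2)))


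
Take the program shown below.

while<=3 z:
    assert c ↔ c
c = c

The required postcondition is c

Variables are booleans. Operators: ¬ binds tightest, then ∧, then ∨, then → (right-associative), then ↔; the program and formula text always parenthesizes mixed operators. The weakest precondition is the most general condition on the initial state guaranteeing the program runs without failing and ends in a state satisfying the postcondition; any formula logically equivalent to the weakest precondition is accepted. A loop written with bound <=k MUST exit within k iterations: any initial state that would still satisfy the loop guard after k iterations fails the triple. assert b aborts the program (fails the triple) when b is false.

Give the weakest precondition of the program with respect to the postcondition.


Working backward. After the program, c must hold.
Before c := c: c
Before the loop (bound <=3), unroll the exhaustion recursion (WP_0 = exit-now case; WP_j = one more guarded iteration, up to j = 3):
  WP_0: (¬z) ∧ c
  WP_1: (z → ((¬z) ∧ c)) ∧ ((¬z) → c)
  WP_2: (z → ((z → ((¬z) ∧ c)) ∧ ((¬z) → c))) ∧ ((¬z) → c)
  WP_3: (z → ((z → ((z → ((¬z) ∧ c)) ∧ ((¬z) → c))) ∧ ((¬z) → c))) ∧ ((¬z) → c)
So before the loop: (z → ((z → ((z → ((¬z) ∧ c)) ∧ ((¬z) → c))) ∧ ((¬z) → c))) ∧ ((¬z) → c)
Answer: WP = (z → ((z → ((z → ((¬z) ∧ c)) ∧ ((¬z) → c))) ∧ ((¬z) → c))) ∧ ((¬z) → c)


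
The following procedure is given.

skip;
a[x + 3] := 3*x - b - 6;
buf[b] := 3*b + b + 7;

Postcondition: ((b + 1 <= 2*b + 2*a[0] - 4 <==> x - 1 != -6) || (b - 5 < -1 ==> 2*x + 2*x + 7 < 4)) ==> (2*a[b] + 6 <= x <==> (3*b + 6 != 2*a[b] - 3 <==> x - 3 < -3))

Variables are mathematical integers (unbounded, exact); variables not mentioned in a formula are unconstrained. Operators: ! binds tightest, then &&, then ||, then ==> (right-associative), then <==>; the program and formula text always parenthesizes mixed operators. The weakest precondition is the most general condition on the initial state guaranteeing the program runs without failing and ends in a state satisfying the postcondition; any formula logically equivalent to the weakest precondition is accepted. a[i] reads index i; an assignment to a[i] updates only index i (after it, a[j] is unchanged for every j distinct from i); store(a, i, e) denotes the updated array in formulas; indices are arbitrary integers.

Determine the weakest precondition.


Working backward. After the program, the postcondition ((b + 1 <= 2*b + 2*a[0] - 4 <==> x - 1 != -6) || (b - 5 < -1 ==> 2*x + 2*x + 7 < 4)) ==> (2*a[b] + 6 <= x <==> (3*b + 6 != 2*a[b] - 3 <==> x - 3 < -3)) must hold; in canonical form it is ((2*a[0] + b >= 5 <==> x != -5) || (b < 4 ==> 4*x < -3)) ==> (2*a[b] <= x - 6 <==> (3*b != 2*a[b] - 9 <==> x < 0)).
Before buf[b] := 3*b + b + 7: ((2*a[0] + b >= 5 <==> x != -5) || (b < 4 ==> 4*x < -3)) ==> (2*a[b] <= x - 6 <==> (3*b != 2*a[b] - 9 <==> x < 0))
Before a[x + 3] := 3*x - b - 6: ((2*store(a, x + 3, -b + 3*x - 6)[0] + b >= 5 <==> x != -5) || (b < 4 ==> 4*x < -3)) ==> (2*store(a, x + 3, -b + 3*x - 6)[b] <= x - 6 <==> (3*b != 2*store(a, x + 3, -b + 3*x - 6)[b] - 9 <==> x < 0))
Before skip: ((2*store(a, x + 3, -b + 3*x - 6)[0] + b >= 5 <==> x != -5) || (b < 4 ==> 4*x < -3)) ==> (2*store(a, x + 3, -b + 3*x - 6)[b] <= x - 6 <==> (3*b != 2*store(a, x + 3, -b + 3*x - 6)[b] - 9 <==> x < 0))
Answer: WP = ((2*store(a, x + 3, -b + 3*x - 6)[0] + b >= 5 <==> x != -5) || (b < 4 ==> 4*x < -3)) ==> (2*store(a, x + 3, -b + 3*x - 6)[b] <= x - 6 <==> (3*b != 2*store(a, x + 3, -b + 3*x - 6)[b] - 9 <==> x < 0))


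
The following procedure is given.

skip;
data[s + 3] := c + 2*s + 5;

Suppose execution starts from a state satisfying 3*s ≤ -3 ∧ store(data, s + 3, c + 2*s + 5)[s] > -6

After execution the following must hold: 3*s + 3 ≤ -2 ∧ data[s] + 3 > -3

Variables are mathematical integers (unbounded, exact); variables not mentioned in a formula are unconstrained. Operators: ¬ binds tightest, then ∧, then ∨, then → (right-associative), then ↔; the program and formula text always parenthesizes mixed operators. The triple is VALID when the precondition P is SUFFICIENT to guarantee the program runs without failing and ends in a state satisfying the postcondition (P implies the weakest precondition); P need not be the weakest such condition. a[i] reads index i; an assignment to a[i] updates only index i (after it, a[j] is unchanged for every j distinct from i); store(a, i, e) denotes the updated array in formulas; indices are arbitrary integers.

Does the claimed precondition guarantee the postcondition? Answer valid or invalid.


Working backward. After the program, the postcondition 3*s + 3 ≤ -2 ∧ data[s] + 3 > -3 must hold; in canonical form it is 3*s ≤ -5 ∧ data[s] > -6.
Before data[s + 3] := c + 2*s + 5: 3*s ≤ -5 ∧ store(data, s + 3, c + 2*s + 5)[s] > -6
Before skip: 3*s ≤ -5 ∧ store(data, s + 3, c + 2*s + 5)[s] > -6
The weakest precondition is 3*s ≤ -5 ∧ store(data, s + 3, c + 2*s + 5)[s] > -6.
Check whether 3*s ≤ -3 ∧ store(data, s + 3, c + 2*s + 5)[s] > -6 implies it.
Countermodel: at the initial state c = 0, data = {[-1] = -5, [2] = -5, elsewhere -5}, s = -1, the precondition holds but the weakest precondition fails.
Answer: invalid


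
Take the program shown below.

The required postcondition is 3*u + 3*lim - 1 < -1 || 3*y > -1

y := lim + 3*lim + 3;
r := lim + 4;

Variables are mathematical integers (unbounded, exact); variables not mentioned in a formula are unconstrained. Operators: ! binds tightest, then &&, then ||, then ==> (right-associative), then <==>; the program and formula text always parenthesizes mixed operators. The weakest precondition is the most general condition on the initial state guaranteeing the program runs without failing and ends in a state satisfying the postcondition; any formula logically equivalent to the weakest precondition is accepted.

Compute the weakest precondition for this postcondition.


Working backward. After the program, the postcondition 3*u + 3*lim - 1 < -1 || 3*y > -1 must hold; in canonical form it is 3*lim + 3*u < 0 || 3*y > -1.
Before r := lim + 4: 3*lim + 3*u < 0 || 3*y > -1
Before y := lim + 3*lim + 3: 3*lim + 3*u < 0 || 12*lim > -10
Answer: WP = 3*lim + 3*u < 0 || 12*lim > -10


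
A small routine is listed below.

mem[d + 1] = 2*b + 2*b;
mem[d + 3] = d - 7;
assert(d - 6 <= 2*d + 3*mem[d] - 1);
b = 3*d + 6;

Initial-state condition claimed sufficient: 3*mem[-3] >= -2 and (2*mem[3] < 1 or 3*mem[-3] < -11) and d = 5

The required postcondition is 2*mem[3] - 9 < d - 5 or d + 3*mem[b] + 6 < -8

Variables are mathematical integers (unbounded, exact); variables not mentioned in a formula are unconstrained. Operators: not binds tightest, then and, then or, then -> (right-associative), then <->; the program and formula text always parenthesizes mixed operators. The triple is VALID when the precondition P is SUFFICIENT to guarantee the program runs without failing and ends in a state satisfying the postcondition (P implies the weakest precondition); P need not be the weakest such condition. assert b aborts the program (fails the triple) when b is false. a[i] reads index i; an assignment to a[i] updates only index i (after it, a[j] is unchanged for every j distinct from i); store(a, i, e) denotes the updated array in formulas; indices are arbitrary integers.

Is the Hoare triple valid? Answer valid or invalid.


Working backward. After the program, the postcondition 2*mem[3] - 9 < d - 5 or d + 3*mem[b] + 6 < -8 must hold; in canonical form it is 2*mem[3] < d + 4 or 3*mem[b] + d < -14.
Before b := 3*d + 6: 2*mem[3] < d + 4 or 3*mem[3*d + 6] + d < -14
Before assert d - 6 <= 2*d + 3*mem[d] - 1: 3*mem[d] + d >= -5 and (2*mem[3] < d + 4 or 3*mem[3*d + 6] + d < -14)
Before mem[d + 3] := d - 7: 3*store(mem, d + 3, d - 7)[d] + d >= -5 and (2*store(mem, d + 3, d - 7)[3] < d + 4 or 3*store(mem, d + 3, d - 7)[3*d + 6] + d < -14)
Before mem[d + 1] := 2*b + 2*b: 3*store(store(mem, d + 1, 4*b), d + 3, d - 7)[d] + d >= -5 and (2*store(store(mem, d + 1, 4*b), d + 3, d - 7)[3] < d + 4 or 3*store(store(mem, d + 1, 4*b), d + 3, d - 7)[3*d + 6] + d < -14)
The weakest precondition is 3*store(store(mem, d + 1, 4*b), d + 3, d - 7)[d] + d >= -5 and (2*store(store(mem, d + 1, 4*b), d + 3, d - 7)[3] < d + 4 or 3*store(store(mem, d + 1, 4*b), d + 3, d - 7)[3*d + 6] + d < -14).
Check whether 3*mem[-3] >= -2 and (2*mem[3] < 1 or 3*mem[-3] < -11) and d = 5 implies it.
Countermodel: at the initial state b = 0, d = 5, mem = {[-3] = 0, [3] = -15215, [5] = -4, [6] = 0, [8] = 0, [21] = 0, elsewhere 0}, the precondition holds but the weakest precondition fails.
Answer: invalid


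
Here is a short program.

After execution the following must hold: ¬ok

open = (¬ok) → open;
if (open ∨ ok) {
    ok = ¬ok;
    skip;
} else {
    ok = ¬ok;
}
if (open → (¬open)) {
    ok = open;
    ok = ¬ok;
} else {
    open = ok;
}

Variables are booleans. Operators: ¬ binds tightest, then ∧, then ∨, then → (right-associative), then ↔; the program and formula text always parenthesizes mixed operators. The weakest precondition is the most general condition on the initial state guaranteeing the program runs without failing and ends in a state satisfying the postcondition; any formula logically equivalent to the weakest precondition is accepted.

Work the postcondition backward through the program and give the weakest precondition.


Working backward. After the program, ¬ok must hold.
Then branch requires open; else branch requires ¬ok.
Before the if: ((open → (¬open)) → open) ∧ ((¬(open → (¬open))) → (¬ok))
Then branch requires ((open → (¬open)) → open) ∧ ((¬(open → (¬open))) → ok); else branch requires ((open → (¬open)) → open) ∧ ((¬(open → (¬open))) → ok).
Before the if: ((open ∨ ok) → (((open → (¬open)) → open) ∧ ((¬(open → (¬open))) → ok))) ∧ ((¬(open ∨ ok)) → (((open → (¬open)) → open) ∧ ((¬(open → (¬open))) → ok)))
Before open := (¬ok) → open: ((((¬ok) → open) ∨ ok) → (((((¬ok) → open) → (¬((¬ok) → open))) → ((¬ok) → open)) ∧ ((¬(((¬ok) → open) → (¬((¬ok) → open)))) → ok))) ∧ ((¬(((¬ok) → open) ∨ ok)) → (((((¬ok) → open) → (¬((¬ok) → open))) → ((¬ok) → open)) ∧ ((¬(((¬ok) → open) → (¬((¬ok) → open)))) → ok)))
Answer: WP = ((((¬ok) → open) ∨ ok) → (((((¬ok) → open) → (¬((¬ok) → open))) → ((¬ok) → open)) ∧ ((¬(((¬ok) → open) → (¬((¬ok) → open)))) → ok))) ∧ ((¬(((¬ok) → open) ∨ ok)) → (((((¬ok) → open) → (¬((¬ok) → open))) → ((¬ok) → open)) ∧ ((¬(((¬ok) → open) → (¬((¬ok) → open)))) → ok)))


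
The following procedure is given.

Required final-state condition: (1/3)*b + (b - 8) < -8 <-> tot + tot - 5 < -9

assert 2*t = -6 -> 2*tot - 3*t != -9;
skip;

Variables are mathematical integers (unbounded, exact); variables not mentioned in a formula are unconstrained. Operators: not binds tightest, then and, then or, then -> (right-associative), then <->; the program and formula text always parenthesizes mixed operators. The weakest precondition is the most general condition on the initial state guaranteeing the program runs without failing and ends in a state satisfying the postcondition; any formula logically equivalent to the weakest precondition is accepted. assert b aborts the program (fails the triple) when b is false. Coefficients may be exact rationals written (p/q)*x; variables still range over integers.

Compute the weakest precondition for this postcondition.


Working backward. After the program, the postcondition (1/3)*b + (b - 8) < -8 <-> tot + tot - 5 < -9 must hold; in canonical form it is (4/3)*b < 0 <-> 2*tot < -4.
Before skip: (4/3)*b < 0 <-> 2*tot < -4
Before assert 2*t = -6 -> 2*tot - 3*t != -9: (2*t = -6 -> 2*tot != 3*t - 9) and ((4/3)*b < 0 <-> 2*tot < -4)
Answer: WP = (2*t = -6 -> 2*tot != 3*t - 9) and ((4/3)*b < 0 <-> 2*tot < -4)


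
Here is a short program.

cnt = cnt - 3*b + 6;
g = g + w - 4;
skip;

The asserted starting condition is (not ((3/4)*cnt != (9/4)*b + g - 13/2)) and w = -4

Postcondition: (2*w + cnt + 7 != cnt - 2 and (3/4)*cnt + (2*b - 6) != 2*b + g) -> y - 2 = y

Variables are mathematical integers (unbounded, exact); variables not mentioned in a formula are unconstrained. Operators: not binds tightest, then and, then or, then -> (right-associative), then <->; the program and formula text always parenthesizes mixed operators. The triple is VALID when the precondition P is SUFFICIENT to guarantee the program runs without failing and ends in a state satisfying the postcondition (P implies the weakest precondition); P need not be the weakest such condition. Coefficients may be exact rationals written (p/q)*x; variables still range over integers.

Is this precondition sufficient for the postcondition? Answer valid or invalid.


Working backward. After the program, the postcondition (2*w + cnt + 7 != cnt - 2 and (3/4)*cnt + (2*b - 6) != 2*b + g) -> y - 2 = y must hold; in canonical form it is not (2*w != -9 and (3/4)*cnt != g + 6).
Before skip: not (2*w != -9 and (3/4)*cnt != g + 6)
Before g := g + w - 4: not (2*w != -9 and (3/4)*cnt != g + w + 2)
Before cnt := cnt - 3*b + 6: not (2*w != -9 and (3/4)*cnt != (9/4)*b + g + w - 5/2)
The weakest precondition is not (2*w != -9 and (3/4)*cnt != (9/4)*b + g + w - 5/2).
Check whether (not ((3/4)*cnt != (9/4)*b + g - 13/2)) and w = -4 implies it.
Every state satisfying the precondition satisfies the weakest precondition: the implication holds.
Answer: valid


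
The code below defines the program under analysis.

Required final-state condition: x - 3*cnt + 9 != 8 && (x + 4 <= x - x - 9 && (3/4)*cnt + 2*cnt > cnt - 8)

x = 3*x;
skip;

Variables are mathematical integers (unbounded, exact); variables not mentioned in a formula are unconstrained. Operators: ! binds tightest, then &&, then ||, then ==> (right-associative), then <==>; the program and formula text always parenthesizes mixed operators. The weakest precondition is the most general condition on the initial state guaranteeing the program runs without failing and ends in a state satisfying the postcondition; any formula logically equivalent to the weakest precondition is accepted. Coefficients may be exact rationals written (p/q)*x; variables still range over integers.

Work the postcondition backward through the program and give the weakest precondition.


Working backward. After the program, the postcondition x - 3*cnt + 9 != 8 && (x + 4 <= x - x - 9 && (3/4)*cnt + 2*cnt > cnt - 8) must hold; in canonical form it is x != 3*cnt - 1 && x <= -13 && (7/4)*cnt > -8.
Before skip: x != 3*cnt - 1 && x <= -13 && (7/4)*cnt > -8
Before x := 3*x: 3*x != 3*cnt - 1 && 3*x <= -13 && (7/4)*cnt > -8
Answer: WP = 3*x != 3*cnt - 1 && 3*x <= -13 && (7/4)*cnt > -8


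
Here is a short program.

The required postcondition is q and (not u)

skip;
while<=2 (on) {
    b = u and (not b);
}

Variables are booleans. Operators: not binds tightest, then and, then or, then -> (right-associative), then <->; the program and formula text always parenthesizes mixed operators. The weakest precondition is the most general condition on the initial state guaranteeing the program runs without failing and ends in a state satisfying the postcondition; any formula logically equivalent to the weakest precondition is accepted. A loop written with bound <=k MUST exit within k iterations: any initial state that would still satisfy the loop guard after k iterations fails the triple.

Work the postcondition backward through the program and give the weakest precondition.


Working backward. After the program, q and (not u) must hold.
Before the loop (bound <=2), unroll the exhaustion recursion (WP_0 = exit-now case; WP_j = one more guarded iteration, up to j = 2):
  WP_0: (not on) and q and (not u)
  WP_1: (on -> ((not on) and q and (not u))) and ((not on) -> (q and (not u)))
  WP_2: (on -> ((on -> ((not on) and q and (not u))) and ((not on) -> (q and (not u))))) and ((not on) -> (q and (not u)))
So before the loop: (on -> ((on -> ((not on) and q and (not u))) and ((not on) -> (q and (not u))))) and ((not on) -> (q and (not u)))
Before skip: (on -> ((on -> ((not on) and q and (not u))) and ((not on) -> (q and (not u))))) and ((not on) -> (q and (not u)))
Answer: WP = (on -> ((on -> ((not on) and q and (not u))) and ((not on) -> (q and (not u))))) and ((not on) -> (q and (not u)))


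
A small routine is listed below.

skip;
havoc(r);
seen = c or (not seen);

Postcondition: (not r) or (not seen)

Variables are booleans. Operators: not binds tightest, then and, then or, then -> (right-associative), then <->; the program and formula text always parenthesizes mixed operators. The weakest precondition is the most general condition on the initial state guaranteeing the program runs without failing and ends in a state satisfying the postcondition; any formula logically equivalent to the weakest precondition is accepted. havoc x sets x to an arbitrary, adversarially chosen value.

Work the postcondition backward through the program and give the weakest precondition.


Working backward. After the program, (not r) or (not seen) must hold.
Before seen := c or (not seen): (not r) or (not (c or (not seen)))
Before havoc r: not (c or (not seen))
Before skip: not (c or (not seen))
Answer: WP = not (c or (not seen))


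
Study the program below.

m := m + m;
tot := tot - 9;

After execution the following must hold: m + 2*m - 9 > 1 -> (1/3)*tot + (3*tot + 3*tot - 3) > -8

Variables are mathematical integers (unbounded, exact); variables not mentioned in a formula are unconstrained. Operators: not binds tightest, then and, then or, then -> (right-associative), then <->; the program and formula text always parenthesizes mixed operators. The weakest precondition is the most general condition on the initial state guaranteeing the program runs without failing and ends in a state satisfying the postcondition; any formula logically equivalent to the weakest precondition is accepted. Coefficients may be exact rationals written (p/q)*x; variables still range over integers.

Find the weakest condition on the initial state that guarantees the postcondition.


Working backward. After the program, the postcondition m + 2*m - 9 > 1 -> (1/3)*tot + (3*tot + 3*tot - 3) > -8 must hold; in canonical form it is 3*m > 10 -> (19/3)*tot > -5.
Before tot := tot - 9: 3*m > 10 -> (19/3)*tot > 52
Before m := m + m: 6*m > 10 -> (19/3)*tot > 52
Answer: WP = 6*m > 10 -> (19/3)*tot > 52


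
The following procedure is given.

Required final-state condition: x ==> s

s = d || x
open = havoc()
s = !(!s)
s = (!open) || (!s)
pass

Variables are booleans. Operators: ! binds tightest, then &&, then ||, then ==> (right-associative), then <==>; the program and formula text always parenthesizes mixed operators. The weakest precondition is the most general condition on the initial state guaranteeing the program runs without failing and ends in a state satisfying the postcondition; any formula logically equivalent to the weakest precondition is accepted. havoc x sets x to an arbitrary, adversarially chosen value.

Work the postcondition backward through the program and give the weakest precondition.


Working backward. After the program, x ==> s must hold.
Before skip: x ==> s
Before s := (!open) || (!s): x ==> ((!open) || (!s))
Before s := !(!s): x ==> ((!open) || (!s))
Before havoc open: x ==> (!s)
Before s := d || x: x ==> (!(d || x))
Answer: WP = x ==> (!(d || x))


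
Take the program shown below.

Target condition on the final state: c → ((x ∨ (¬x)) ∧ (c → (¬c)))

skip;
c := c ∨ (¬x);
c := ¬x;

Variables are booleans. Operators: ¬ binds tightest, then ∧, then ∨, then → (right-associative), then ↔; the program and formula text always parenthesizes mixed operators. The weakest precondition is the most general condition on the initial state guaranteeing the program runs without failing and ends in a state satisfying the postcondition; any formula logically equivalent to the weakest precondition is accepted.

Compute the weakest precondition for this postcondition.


Working backward. After the program, the postcondition c → ((x ∨ (¬x)) ∧ (c → (¬c))) must hold; in canonical form it is c → (c → (¬c)).
Before c := ¬x: (¬x) → ((¬x) → x)
Before c := c ∨ (¬x): (¬x) → ((¬x) → x)
Before skip: (¬x) → ((¬x) → x)
Answer: WP = (¬x) → ((¬x) → x)


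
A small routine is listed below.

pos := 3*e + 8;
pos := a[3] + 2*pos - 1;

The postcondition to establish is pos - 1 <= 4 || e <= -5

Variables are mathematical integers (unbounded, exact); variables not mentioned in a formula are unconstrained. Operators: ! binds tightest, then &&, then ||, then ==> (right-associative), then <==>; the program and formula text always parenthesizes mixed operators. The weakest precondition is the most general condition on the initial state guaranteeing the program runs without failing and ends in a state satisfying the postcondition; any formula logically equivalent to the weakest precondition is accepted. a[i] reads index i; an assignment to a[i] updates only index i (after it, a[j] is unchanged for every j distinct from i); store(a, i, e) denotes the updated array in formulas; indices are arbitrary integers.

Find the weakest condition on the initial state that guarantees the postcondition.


Working backward. After the program, the postcondition pos - 1 <= 4 || e <= -5 must hold; in canonical form it is pos <= 5 || e <= -5.
Before pos := a[3] + 2*pos - 1: a[3] + 2*pos <= 6 || e <= -5
Before pos := 3*e + 8: a[3] + 6*e <= -10 || e <= -5
Answer: WP = a[3] + 6*e <= -10 || e <= -5


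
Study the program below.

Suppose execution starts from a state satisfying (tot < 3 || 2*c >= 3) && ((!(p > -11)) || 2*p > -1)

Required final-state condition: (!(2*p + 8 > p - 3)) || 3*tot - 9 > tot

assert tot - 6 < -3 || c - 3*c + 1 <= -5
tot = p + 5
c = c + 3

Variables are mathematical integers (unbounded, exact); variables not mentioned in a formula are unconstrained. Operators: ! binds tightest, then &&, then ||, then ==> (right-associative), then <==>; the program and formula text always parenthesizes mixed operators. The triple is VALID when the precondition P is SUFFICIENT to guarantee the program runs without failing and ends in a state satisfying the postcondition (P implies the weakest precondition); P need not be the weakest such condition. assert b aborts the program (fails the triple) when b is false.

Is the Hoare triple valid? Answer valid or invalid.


Working backward. After the program, the postcondition (!(2*p + 8 > p - 3)) || 3*tot - 9 > tot must hold; in canonical form it is (!(p > -11)) || 2*tot > 9.
Before c := c + 3: (!(p > -11)) || 2*tot > 9
Before tot := p + 5: (!(p > -11)) || 2*p > -1
Before assert tot - 6 < -3 || c - 3*c + 1 <= -5: (tot < 3 || 2*c >= 6) && ((!(p > -11)) || 2*p > -1)
The weakest precondition is (tot < 3 || 2*c >= 6) && ((!(p > -11)) || 2*p > -1).
Check whether (tot < 3 || 2*c >= 3) && ((!(p > -11)) || 2*p > -1) implies it.
Countermodel: at the initial state c = 2, p = 0, tot = 3, the precondition holds but the weakest precondition fails.
Answer: invalid


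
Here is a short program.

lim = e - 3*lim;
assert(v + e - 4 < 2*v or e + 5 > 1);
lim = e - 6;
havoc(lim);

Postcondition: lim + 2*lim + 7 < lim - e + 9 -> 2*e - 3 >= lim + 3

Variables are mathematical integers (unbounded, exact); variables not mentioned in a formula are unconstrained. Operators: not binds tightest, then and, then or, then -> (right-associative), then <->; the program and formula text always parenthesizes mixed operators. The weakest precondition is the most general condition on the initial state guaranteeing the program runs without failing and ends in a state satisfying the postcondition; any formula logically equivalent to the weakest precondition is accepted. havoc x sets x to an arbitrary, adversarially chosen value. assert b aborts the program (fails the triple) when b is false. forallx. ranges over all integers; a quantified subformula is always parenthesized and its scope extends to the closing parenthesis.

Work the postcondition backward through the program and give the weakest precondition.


Working backward. After the program, the postcondition lim + 2*lim + 7 < lim - e + 9 -> 2*e - 3 >= lim + 3 must hold; in canonical form it is e + 2*lim < 2 -> 2*e >= lim + 6.
Before havoc lim: forall lim_1. (e + 2*lim_1 < 2 -> 2*e >= lim_1 + 6)
Before lim := e - 6: forall lim_1. (e + 2*lim_1 < 2 -> 2*e >= lim_1 + 6)
Before assert v + e - 4 < 2*v or e + 5 > 1: (e < v + 4 or e > -4) and (forall lim_1. (e + 2*lim_1 < 2 -> 2*e >= lim_1 + 6))
Before lim := e - 3*lim: (e < v + 4 or e > -4) and (forall lim_1. (e + 2*lim_1 < 2 -> 2*e >= lim_1 + 6))
Answer: WP = (e < v + 4 or e > -4) and (forall lim_1. (e + 2*lim_1 < 2 -> 2*e >= lim_1 + 6))


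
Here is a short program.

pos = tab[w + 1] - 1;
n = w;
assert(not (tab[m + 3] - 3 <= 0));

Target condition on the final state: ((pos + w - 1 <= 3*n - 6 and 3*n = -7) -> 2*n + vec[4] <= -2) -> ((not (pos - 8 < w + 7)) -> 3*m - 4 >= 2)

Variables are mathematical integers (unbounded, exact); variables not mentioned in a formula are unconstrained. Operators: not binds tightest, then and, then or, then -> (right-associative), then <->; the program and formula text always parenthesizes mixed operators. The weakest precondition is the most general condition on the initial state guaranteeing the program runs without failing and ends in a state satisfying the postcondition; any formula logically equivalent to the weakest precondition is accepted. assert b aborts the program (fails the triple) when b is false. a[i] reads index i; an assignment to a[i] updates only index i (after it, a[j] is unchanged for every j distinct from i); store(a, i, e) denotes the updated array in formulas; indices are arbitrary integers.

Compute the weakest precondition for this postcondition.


Working backward. After the program, the postcondition ((pos + w - 1 <= 3*n - 6 and 3*n = -7) -> 2*n + vec[4] <= -2) -> ((not (pos - 8 < w + 7)) -> 3*m - 4 >= 2) must hold; in canonical form it is ((pos + w <= 3*n - 5 and 3*n = -7) -> vec[4] + 2*n <= -2) -> ((not (pos < w + 15)) -> 3*m >= 6).
Before assert not (tab[m + 3] - 3 <= 0): (not (tab[m + 3] <= 3)) and (((pos + w <= 3*n - 5 and 3*n = -7) -> vec[4] + 2*n <= -2) -> ((not (pos < w + 15)) -> 3*m >= 6))
Before n := w: (not (tab[m + 3] <= 3)) and (((pos <= 2*w - 5 and 3*w = -7) -> vec[4] + 2*w <= -2) -> ((not (pos < w + 15)) -> 3*m >= 6))
Before pos := tab[w + 1] - 1: (not (tab[m + 3] <= 3)) and (((tab[w + 1] <= 2*w - 4 and 3*w = -7) -> vec[4] + 2*w <= -2) -> ((not (tab[w + 1] < w + 16)) -> 3*m >= 6))
Answer: WP = (not (tab[m + 3] <= 3)) and (((tab[w + 1] <= 2*w - 4 and 3*w = -7) -> vec[4] + 2*w <= -2) -> ((not (tab[w + 1] < w + 16)) -> 3*m >= 6))


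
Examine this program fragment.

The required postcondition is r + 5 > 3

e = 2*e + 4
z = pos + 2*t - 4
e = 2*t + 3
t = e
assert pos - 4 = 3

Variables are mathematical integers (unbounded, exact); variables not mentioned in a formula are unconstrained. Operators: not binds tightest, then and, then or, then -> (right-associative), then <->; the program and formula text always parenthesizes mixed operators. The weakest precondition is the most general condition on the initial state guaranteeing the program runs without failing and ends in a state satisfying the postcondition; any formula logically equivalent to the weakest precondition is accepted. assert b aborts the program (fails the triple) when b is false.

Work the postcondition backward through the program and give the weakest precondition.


Working backward. After the program, the postcondition r + 5 > 3 must hold; in canonical form it is r > -2.
Before assert pos - 4 = 3: pos = 7 and r > -2
Before t := e: pos = 7 and r > -2
Before e := 2*t + 3: pos = 7 and r > -2
Before z := pos + 2*t - 4: pos = 7 and r > -2
Before e := 2*e + 4: pos = 7 and r > -2
Answer: WP = pos = 7 and r > -2


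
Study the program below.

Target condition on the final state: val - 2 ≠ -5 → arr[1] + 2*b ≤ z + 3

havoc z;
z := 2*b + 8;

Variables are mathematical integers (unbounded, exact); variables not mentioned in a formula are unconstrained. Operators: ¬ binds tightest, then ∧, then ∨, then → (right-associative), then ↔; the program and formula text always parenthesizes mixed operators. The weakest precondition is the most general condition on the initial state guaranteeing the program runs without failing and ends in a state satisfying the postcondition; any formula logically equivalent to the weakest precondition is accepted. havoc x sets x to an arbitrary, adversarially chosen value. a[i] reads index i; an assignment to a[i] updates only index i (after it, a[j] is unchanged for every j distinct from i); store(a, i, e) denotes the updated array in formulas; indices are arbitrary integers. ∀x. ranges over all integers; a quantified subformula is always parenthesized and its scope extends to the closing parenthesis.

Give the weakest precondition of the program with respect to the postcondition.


Working backward. After the program, the postcondition val - 2 ≠ -5 → arr[1] + 2*b ≤ z + 3 must hold; in canonical form it is val ≠ -3 → arr[1] + 2*b ≤ z + 3.
Before z := 2*b + 8: val ≠ -3 → arr[1] ≤ 11
Before havoc z: val ≠ -3 → arr[1] ≤ 11
Answer: WP = val ≠ -3 → arr[1] ≤ 11


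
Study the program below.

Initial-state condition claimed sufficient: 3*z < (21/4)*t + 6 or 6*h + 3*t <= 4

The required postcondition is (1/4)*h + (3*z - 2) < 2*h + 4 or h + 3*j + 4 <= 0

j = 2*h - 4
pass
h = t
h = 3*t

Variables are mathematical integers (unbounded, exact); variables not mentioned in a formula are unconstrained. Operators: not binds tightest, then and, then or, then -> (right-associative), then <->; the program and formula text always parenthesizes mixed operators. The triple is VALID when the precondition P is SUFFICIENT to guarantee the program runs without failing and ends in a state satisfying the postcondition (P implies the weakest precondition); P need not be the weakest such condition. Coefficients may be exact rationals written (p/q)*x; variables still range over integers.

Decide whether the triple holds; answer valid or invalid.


Working backward. After the program, the postcondition (1/4)*h + (3*z - 2) < 2*h + 4 or h + 3*j + 4 <= 0 must hold; in canonical form it is 3*z < (7/4)*h + 6 or h + 3*j <= -4.
Before h := 3*t: 3*z < (21/4)*t + 6 or 3*j + 3*t <= -4
Before h := t: 3*z < (21/4)*t + 6 or 3*j + 3*t <= -4
Before skip: 3*z < (21/4)*t + 6 or 3*j + 3*t <= -4
Before j := 2*h - 4: 3*z < (21/4)*t + 6 or 6*h + 3*t <= 8
The weakest precondition is 3*z < (21/4)*t + 6 or 6*h + 3*t <= 8.
Check whether 3*z < (21/4)*t + 6 or 6*h + 3*t <= 4 implies it.
Every state satisfying the precondition satisfies the weakest precondition: the implication holds.
Answer: valid
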